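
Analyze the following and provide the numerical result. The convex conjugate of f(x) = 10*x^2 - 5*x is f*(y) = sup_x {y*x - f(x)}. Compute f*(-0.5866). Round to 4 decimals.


f*(y) = sup_x {y*x - a*x^2 - b*x} = sup_x {(y-b)*x - a*x^2}
FOC: (y - b) - 2a*x = 0 => x* = (y - b)/(2a)
x* = (-0.5866 + 5)/(2*10) = 0.2207
f*(-0.5866) = (y-b)^2/(4a) = (-0.5866 + 5)^2/(4*10)
= 19.4781/40 = 0.487


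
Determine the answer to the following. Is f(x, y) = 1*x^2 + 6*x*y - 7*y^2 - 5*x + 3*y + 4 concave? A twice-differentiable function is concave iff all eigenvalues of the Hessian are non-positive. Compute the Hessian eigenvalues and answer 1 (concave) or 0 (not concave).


The Hessian of f(x,y) = 1*x^2 + 6*x*y - 7*y^2 - 5*x + 3*y + 4 is:
H = [[2, 6], [6, -14]]
Trace = 2 - 14 = -12
Determinant = 2*-14 - (6)^2 = -64
Discriminant = (-12)^2 - 4*-64 = 400.0
Eigenvalues: lambda_1 = -16.0, lambda_2 = 4.0
The function is not concave.

0


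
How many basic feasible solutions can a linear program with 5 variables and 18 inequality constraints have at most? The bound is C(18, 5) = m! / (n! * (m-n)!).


Each vertex corresponds to some choice of n active constraints out of m, so the number of vertices is at most C(m, n) = m! / (n!(m-n)!).
m = 18, n = 5
Numerator: 18 * 17 * 16 * 15 * 14
Denominator: 5! = 120
C(18, 5) = 8568


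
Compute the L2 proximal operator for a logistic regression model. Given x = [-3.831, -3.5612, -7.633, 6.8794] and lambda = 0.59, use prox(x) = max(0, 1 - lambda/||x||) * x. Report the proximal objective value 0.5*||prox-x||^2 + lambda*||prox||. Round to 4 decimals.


Step 1: Compute ||x||.
||x|| = 11.5303
Step 2: Compute scaling factor.
scale = max(0, 1 - 0.59/11.5303) = 0.9488
Step 3: prox(x) = [-3.635, -3.379, -7.2424, 6.5274]
||prox(x)|| = 10.9403
Step 4: Proximal objective.
0.5*||prox-x||^2 = 0.1741
lambda*||prox|| = 6.4548
Total = 6.6288


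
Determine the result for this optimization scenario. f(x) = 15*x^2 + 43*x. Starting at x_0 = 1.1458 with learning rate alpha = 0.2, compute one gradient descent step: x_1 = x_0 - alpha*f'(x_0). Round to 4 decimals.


We compute the gradient at x_0 and apply the update.
f'(x) = 30*x + 43
f'(1.1458) = 30*1.1458 + 43 = 77.374
x_1 = 1.1458 - 0.2*77.374 = -14.329


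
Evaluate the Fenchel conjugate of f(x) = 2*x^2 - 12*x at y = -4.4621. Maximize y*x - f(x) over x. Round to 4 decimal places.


f*(y) = sup_x {y*x - a*x^2 - b*x} = sup_x {(y-b)*x - a*x^2}
FOC: (y - b) - 2a*x = 0 => x* = (y - b)/(2a)
x* = (-4.4621 + 12)/(2*2) = 1.8845
f*(-4.4621) = (y-b)^2/(4a) = (-4.4621 + 12)^2/(4*2)
= 56.8199/8 = 7.1025


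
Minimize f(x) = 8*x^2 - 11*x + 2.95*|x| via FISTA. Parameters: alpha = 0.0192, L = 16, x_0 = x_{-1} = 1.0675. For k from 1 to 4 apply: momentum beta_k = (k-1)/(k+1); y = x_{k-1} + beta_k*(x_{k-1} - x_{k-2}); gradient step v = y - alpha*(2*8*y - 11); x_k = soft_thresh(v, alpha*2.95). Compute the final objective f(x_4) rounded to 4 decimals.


FISTA on f(x) = 8*x^2 - 11*x + 2.95*|x|
L = 16, alpha = 0.0192
Iteration 1: beta = 0.0, y = 1.0675 + 0.0*(1.0675 - 1.0675) = 1.0675
  grad(y) = 6.08, v = y - alpha*grad = 0.9508
  prox(v) = soft_thresh(0.9508, 0.0566) = 0.8941
Iteration 2: beta = 0.3333, y = 0.8941 + 0.3333*(0.8941 - 1.0675) = 0.8363
  grad(y) = 2.3813, v = y - alpha*grad = 0.7906
  prox(v) = soft_thresh(0.7906, 0.0566) = 0.734
Iteration 3: beta = 0.5, y = 0.734 + 0.5*(0.734 - 0.8941) = 0.6539
  grad(y) = -0.5377, v = y - alpha*grad = 0.6642
  prox(v) = soft_thresh(0.6642, 0.0566) = 0.6076
Iteration 4: beta = 0.6, y = 0.6076 + 0.6*(0.6076 - 0.734) = 0.5317
  grad(y) = -2.4921, v = y - alpha*grad = 0.5796
  prox(v) = soft_thresh(0.5796, 0.0566) = 0.523
f(x_4) = 8*0.523^2 - 11*0.523 + 2.95*|0.523| = -2.0219


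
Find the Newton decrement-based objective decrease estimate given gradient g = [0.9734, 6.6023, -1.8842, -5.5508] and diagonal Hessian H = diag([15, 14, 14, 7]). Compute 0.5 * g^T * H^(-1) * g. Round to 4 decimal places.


Step 1: H is diagonal, so H^(-1) * g = [0.0649, 0.4716, -0.1346, -0.793].
Step 2: g^T H^(-1) g = sum_i g_i^2 / H_ii
  = (0.9734)^2/15 + (6.6023)^2/14 + (-1.8842)^2/14 + (-5.5508)^2/7
  = 0.0632 + 3.1136 + 0.2536 + 4.4016 = 7.832
Step 3: Objective decrease = 0.5 * g^T H^(-1) g = 3.916


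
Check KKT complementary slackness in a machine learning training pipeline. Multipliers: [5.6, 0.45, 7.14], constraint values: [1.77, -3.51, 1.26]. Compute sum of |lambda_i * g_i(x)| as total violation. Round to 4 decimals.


KKT complementary slackness check:
lambda_1 * g_1 = 5.6 * 1.77 = 9.912
lambda_2 * g_2 = 0.45 * -3.51 = -1.5795
lambda_3 * g_3 = 7.14 * 1.26 = 8.9964
Total violation = 9.912 + 1.5795 + 8.9964 = 20.4879


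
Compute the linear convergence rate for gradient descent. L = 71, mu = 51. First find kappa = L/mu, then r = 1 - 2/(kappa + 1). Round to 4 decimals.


Step 1: Compute the condition number.
kappa = L/mu = 71/51 = 1.3922
Step 2: Compute the convergence rate.
r = 1 - 2/(kappa + 1) = 1 - 2*mu/(L + mu) = (L - mu)/(L + mu) = 20/122 = 0.1639


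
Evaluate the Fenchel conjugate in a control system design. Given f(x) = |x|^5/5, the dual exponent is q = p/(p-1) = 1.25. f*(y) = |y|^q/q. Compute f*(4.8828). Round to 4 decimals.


The conjugate exponent q satisfies 1/p + 1/q = 1.
p = 5, so q = 5/(5 - 1) = 1.25
|y|^q = 4.8828^1.25 = 7.2583
f*(4.8828) = 7.2583 / 1.25 = 5.8067


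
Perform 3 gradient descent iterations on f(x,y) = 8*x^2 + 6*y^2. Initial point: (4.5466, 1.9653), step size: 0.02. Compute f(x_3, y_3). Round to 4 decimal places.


Gradient descent on f(x,y) = 8*x^2 + 6*y^2.
Starting point: (4.5466, 1.9653), alpha = 0.02
Step 1: grad_x = 2*8*4.5466 = 72.7456, grad_y = 2*6*1.9653 = 23.5836
  x_1 = 4.5466 - 0.02*72.7456 = 3.0917
  y_1 = 1.9653 - 0.02*23.5836 = 1.4936
Step 2: grad_x = 2*8*3.0917 = 49.467, grad_y = 2*6*1.4936 = 17.9235
  x_2 = 3.0917 - 0.02*49.467 = 2.1023
  y_2 = 1.4936 - 0.02*17.9235 = 1.1352
Step 3: grad_x = 2*8*2.1023 = 33.6376, grad_y = 2*6*1.1352 = 13.6219
  x_3 = 2.1023 - 0.02*33.6376 = 1.4296
  y_3 = 1.1352 - 0.02*13.6219 = 0.8627
f(1.4296, 0.8627) = 8*1.4296^2 + 6*0.8627^2 = 20.8157


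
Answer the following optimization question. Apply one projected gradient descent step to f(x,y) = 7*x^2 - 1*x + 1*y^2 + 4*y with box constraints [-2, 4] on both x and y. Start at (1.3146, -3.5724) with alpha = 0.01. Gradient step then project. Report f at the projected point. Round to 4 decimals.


Step 1: Compute gradient at (1.3146, -3.5724).
grad_x = 2*7*1.3146 - 1 = 17.4044
grad_y = 2*1*-3.5724 + 4 = -3.1448
Step 2: Gradient step.
x_raw = 1.3146 - 0.01*17.4044 = 1.1406
y_raw = -3.5724 - 0.01*-3.1448 = -3.541
Step 3: Project onto [-2, 4].
x_proj = clip(1.1406) = 1.1406
y_proj = clip(-3.541) = -2.0
Step 4: Evaluate f.
f(1.1406, -2.0) = 3.9655


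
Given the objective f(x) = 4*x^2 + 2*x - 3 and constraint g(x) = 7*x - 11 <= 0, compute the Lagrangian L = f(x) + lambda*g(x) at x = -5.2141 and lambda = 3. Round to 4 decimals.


Step 1: Evaluate f(x).
f(-5.2141) = 4*(-5.2141)^2 + 2*(-5.2141) - 3 = 95.3192
Step 2: Evaluate g(x).
g(-5.2141) = 7*-5.2141 - 11 = -47.4987
Step 3: Compute Lagrangian.
L = 95.3192 + 3*-47.4987 = -47.1769


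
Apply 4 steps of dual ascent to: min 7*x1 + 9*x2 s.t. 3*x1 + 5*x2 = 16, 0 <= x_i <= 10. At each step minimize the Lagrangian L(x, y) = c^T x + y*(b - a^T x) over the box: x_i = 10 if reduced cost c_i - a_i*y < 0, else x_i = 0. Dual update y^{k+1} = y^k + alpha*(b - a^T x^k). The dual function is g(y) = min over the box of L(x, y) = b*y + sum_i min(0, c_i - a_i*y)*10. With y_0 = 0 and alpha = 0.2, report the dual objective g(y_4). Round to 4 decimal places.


Dual ascent for LP: min 7*x1 + 9*x2, 3*x1 + 5*x2 = 16, 0 <= x_i <= 10
Step 1: y^k = 0.0, reduced costs: (7.0, 9.0)
  x^k = (0.0, 0.0), subgradient = b - a^T x = 16.0
  y^{k+1} = 0.0 + 0.2*16.0 = 3.2
Step 2: y^k = 3.2, reduced costs: (-2.6, -7.0)
  x^k = (10.0, 10.0), subgradient = b - a^T x = -64.0
  y^{k+1} = 3.2 + 0.2*-64.0 = -9.6
Step 3: y^k = -9.6, reduced costs: (35.8, 57.0)
  x^k = (0.0, 0.0), subgradient = b - a^T x = 16.0
  y^{k+1} = -9.6 + 0.2*16.0 = -6.4
Step 4: y^k = -6.4, reduced costs: (26.2, 41.0)
  x^k = (0.0, 0.0), subgradient = b - a^T x = 16.0
  y^{k+1} = -6.4 + 0.2*16.0 = -3.2
Dual objective at y_4 = -3.2: reduced costs (16.6, 25.0), box minimizer x = (0.0, 0.0)
g(y_4) = b*y + (c1 - a1*y)*x1 + (c2 - a2*y)*x2 = 16*(-3.2) + 16.6*0.0 + 25.0*0.0 = -51.2 + 0.0 + 0.0 = -51.2


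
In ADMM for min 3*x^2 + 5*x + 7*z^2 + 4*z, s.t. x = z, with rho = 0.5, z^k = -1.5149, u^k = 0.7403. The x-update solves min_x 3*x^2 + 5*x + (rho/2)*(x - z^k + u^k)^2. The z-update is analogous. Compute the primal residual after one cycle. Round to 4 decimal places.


ADMM iteration with rho = 0.5, z^k = -1.5149, u^k = 0.7403
Step 1: x-update.
Minimize 3*x^2 + 5*x + (0.5/2)*(x + 1.5149 + 0.7403)^2
FOC: (2*3 + 0.5)*x = -5 + 0.5*(-1.5149 - 0.7403)
x^{k+1} = -0.9427
Step 2: z-update.
Minimize 7*z^2 + 4*z + (0.5/2)*(-0.9427 - z + 0.7403)^2
FOC: (2*7 + 0.5)*z = -4 + 0.5*(-0.9427 + 0.7403)
z^{k+1} = -0.2828
Step 3: u-update.
u^{k+1} = 0.7403 - 0.9427 + 0.2828 = 0.0804
Step 4: Primal residual = |-0.9427 + 0.2828| = 0.6599


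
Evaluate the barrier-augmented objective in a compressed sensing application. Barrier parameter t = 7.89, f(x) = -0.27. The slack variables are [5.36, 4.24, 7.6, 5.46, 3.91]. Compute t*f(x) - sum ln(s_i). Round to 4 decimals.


Step 1: Compute log-barrier.
ln values: [1.679, 1.4446, 2.0281, 1.6974, 1.3635]
phi = -(1.679 + 1.4446 + 2.0281 + 1.6974 + 1.3635) = -8.2127
Step 2: Compute augmented objective.
t*f(x) = 7.89*-0.27 = -2.1303
Total = -2.1303 - 8.2127 = -10.343


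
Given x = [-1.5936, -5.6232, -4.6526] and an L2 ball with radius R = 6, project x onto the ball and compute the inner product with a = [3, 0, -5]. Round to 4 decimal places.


Step 1: Compute ||x|| (intermediates to 6 decimals).
||x|| = sqrt((-1.5936)^2 + (-5.6232)^2 + (-4.6526)^2) = 7.470383
Step 2: Project.
Since ||x|| > R, scale = R/||x|| = 6/7.470383 = 0.803172, proj(x) = scale * x
proj(x) = [-1.279935, -4.516397, -3.736838]
Step 3: Dot product.
a^T * proj(x) = 3*(-1.279935) + 0*(-4.516397) - 5*(-3.736838) = 14.8444


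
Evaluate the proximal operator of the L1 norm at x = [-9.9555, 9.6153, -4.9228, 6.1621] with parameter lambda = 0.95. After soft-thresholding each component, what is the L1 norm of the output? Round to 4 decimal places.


Soft-thresholding with lambda = 0.95:
prox(-9.9555) = sign(-9.9555)*max(|-9.9555| - 0.95, 0) = -9.0055
prox(9.6153) = sign(9.6153)*max(|9.6153| - 0.95, 0) = 8.6653
prox(-4.9228) = sign(-4.9228)*max(|-4.9228| - 0.95, 0) = -3.9728
prox(6.1621) = sign(6.1621)*max(|6.1621| - 0.95, 0) = 5.2121
prox(x) = [-9.0055, 8.6653, -3.9728, 5.2121]
||prox(x)||_1 = 9.0055 + 8.6653 + 3.9728 + 5.2121 = 26.8557


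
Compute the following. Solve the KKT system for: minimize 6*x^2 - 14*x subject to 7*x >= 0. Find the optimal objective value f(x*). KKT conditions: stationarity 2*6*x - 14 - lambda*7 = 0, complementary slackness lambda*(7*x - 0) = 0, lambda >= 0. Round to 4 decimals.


Step 1: Try lambda = 0 (constraint inactive).
Stationarity: 2*6*x - 14 = 0
x* = 14/(2*6) = 7/6 = 1.1667 (rounded; the exact value 7/6 is used below)
Check constraint: 7*1.1667 = 8.1669 >= 0 -- satisfied.
Step 2: Compute optimal value.
f(x*) = 6*(7/6)^2 - 14*(7/6) = -8.1667


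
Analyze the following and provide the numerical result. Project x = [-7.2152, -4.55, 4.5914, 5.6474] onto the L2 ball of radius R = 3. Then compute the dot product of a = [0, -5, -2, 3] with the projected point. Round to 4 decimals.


Step 1: Compute ||x|| (intermediates to 6 decimals).
||x|| = sqrt((-7.2152)^2 + (-4.55)^2 + 4.5914^2 + 5.6474^2) = 11.213193
Step 2: Project.
Since ||x|| > R, scale = R/||x|| = 3/11.213193 = 0.267542, proj(x) = scale * x
proj(x) = [-1.930369, -1.217316, 1.228392, 1.510917]
Step 3: Dot product.
a^T * proj(x) = 0*(-1.930369) - 5*(-1.217316) - 2*1.228392 + 3*1.510917 = 8.1625


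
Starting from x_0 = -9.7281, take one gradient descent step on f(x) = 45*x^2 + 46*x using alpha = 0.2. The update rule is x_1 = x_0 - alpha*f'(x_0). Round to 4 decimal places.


We compute the gradient at x_0 and apply the update.
f'(x) = 90*x + 46
f'(-9.7281) = 90*-9.7281 + 46 = -829.529
x_1 = -9.7281 - 0.2*-829.529 = 156.1777


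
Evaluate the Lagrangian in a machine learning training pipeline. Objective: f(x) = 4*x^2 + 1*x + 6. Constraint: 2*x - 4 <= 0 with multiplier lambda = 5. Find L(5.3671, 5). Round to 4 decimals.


Step 1: Evaluate f(x).
f(5.3671) = 4*5.3671^2 + 1*5.3671 + 6 = 126.5901
Step 2: Evaluate g(x).
g(5.3671) = 2*5.3671 - 4 = 6.7342
Step 3: Compute Lagrangian.
L = 126.5901 + 5*6.7342 = 160.2611


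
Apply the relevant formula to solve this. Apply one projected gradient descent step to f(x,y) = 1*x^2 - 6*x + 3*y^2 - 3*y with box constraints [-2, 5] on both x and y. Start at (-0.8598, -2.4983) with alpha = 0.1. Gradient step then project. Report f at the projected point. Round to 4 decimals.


Step 1: Compute gradient at (-0.8598, -2.4983).
grad_x = 2*1*-0.8598 - 6 = -7.7196
grad_y = 2*3*-2.4983 - 3 = -17.9898
Step 2: Gradient step.
x_raw = -0.8598 - 0.1*-7.7196 = -0.0878
y_raw = -2.4983 - 0.1*-17.9898 = -0.6993
Step 3: Project onto [-2, 5].
x_proj = clip(-0.0878) = -0.0878
y_proj = clip(-0.6993) = -0.6993
Step 4: Evaluate f.
f(-0.0878, -0.6993) = 4.0999


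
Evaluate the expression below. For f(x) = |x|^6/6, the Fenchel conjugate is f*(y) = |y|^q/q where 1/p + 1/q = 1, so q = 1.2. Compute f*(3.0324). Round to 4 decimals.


The conjugate exponent q satisfies 1/p + 1/q = 1.
p = 6, so q = 6/(6 - 1) = 1.2
|y|^q = 3.0324^1.2 = 3.7857
f*(3.0324) = 3.7857 / 1.2 = 3.1547


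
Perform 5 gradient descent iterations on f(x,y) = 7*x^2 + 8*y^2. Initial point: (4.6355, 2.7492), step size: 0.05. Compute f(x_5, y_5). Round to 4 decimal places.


Gradient descent on f(x,y) = 7*x^2 + 8*y^2.
Starting point: (4.6355, 2.7492), alpha = 0.05
Step 1: grad_x = 2*7*4.6355 = 64.897, grad_y = 2*8*2.7492 = 43.9872
  x_1 = 4.6355 - 0.05*64.897 = 1.3907
  y_1 = 2.7492 - 0.05*43.9872 = 0.5498
Step 2: grad_x = 2*7*1.3907 = 19.4691, grad_y = 2*8*0.5498 = 8.7974
  x_2 = 1.3907 - 0.05*19.4691 = 0.4172
  y_2 = 0.5498 - 0.05*8.7974 = 0.11
Step 3: grad_x = 2*7*0.4172 = 5.8407, grad_y = 2*8*0.11 = 1.7595
  x_3 = 0.4172 - 0.05*5.8407 = 0.1252
  y_3 = 0.11 - 0.05*1.7595 = 0.022
Step 4: grad_x = 2*7*0.1252 = 1.7522, grad_y = 2*8*0.022 = 0.3519
  x_4 = 0.1252 - 0.05*1.7522 = 0.0375
  y_4 = 0.022 - 0.05*0.3519 = 0.0044
Step 5: grad_x = 2*7*0.0375 = 0.5257, grad_y = 2*8*0.0044 = 0.0704
  x_5 = 0.0375 - 0.05*0.5257 = 0.0113
  y_5 = 0.0044 - 0.05*0.0704 = 0.0009
f(0.0113, 0.0009) = 7*0.0113^2 + 8*0.0009^2 = 0.0009


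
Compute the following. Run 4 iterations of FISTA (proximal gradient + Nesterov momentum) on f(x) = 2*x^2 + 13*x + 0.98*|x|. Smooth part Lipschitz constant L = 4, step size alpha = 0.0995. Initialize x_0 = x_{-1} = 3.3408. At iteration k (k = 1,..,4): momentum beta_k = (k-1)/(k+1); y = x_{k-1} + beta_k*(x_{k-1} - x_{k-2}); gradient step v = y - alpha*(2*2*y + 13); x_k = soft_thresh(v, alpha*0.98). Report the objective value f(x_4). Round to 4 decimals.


FISTA on f(x) = 2*x^2 + 13*x + 0.98*|x|
L = 4, alpha = 0.0995
Iteration 1: beta = 0.0, y = 3.3408 + 0.0*(3.3408 - 3.3408) = 3.3408
  grad(y) = 26.3632, v = y - alpha*grad = 0.7177
  prox(v) = soft_thresh(0.7177, 0.0975) = 0.6202
Iteration 2: beta = 0.3333, y = 0.6202 + 0.3333*(0.6202 - 3.3408) = -0.2867
  grad(y) = 11.8531, v = y - alpha*grad = -1.4661
  prox(v) = soft_thresh(-1.4661, 0.0975) = -1.3686
Iteration 3: beta = 0.5, y = -1.3686 + 0.5*(-1.3686 - 0.6202) = -2.363
  grad(y) = 3.5481, v = y - alpha*grad = -2.716
  prox(v) = soft_thresh(-2.716, 0.0975) = -2.6185
Iteration 4: beta = 0.6, y = -2.6185 + 0.6*(-2.6185 + 1.3686) = -3.3684
  grad(y) = -0.4738, v = y - alpha*grad = -3.3213
  prox(v) = soft_thresh(-3.3213, 0.0975) = -3.2238
f(x_4) = 2*(-3.2238)^2 + 13*(-3.2238) + 0.98*|-3.2238| = -17.9643


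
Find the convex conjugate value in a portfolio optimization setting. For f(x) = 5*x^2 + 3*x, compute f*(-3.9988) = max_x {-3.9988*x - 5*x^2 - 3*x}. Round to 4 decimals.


f*(y) = sup_x {y*x - a*x^2 - b*x} = sup_x {(y-b)*x - a*x^2}
FOC: (y - b) - 2a*x = 0 => x* = (y - b)/(2a)
x* = (-3.9988 - 3)/(2*5) = -0.6999
f*(-3.9988) = (y-b)^2/(4a) = (-3.9988 - 3)^2/(4*5)
= 48.9832/20 = 2.4492


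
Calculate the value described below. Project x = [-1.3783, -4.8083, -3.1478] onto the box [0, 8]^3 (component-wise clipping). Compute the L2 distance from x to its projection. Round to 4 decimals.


Project each component onto [0, 8].
clip(-1.3783) = 0.0, clip(-4.8083) = 0.0, clip(-3.1478) = 0.0
Projection = [0.0, 0.0, 0.0]
Squared diffs: [1.8997, 23.1197, 9.9086]
Distance = sqrt(34.928) = 5.91


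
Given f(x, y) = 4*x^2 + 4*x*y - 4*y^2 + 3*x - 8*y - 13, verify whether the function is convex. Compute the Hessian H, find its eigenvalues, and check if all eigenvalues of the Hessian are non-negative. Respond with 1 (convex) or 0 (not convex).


The Hessian of f(x,y) = 4*x^2 + 4*x*y - 4*y^2 + 3*x - 8*y - 13 is:
H = [[8, 4], [4, -8]]
Trace = 8 - 8 = 0
Determinant = 8*-8 - (4)^2 = -80
Discriminant = (0)^2 - 4*-80 = 320.0
Eigenvalues: lambda_1 = -8.9443, lambda_2 = 8.9443
The function is not convex.

0


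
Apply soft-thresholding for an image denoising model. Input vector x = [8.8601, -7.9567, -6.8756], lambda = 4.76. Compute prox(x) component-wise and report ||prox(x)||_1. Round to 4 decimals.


Soft-thresholding with lambda = 4.76:
prox(8.8601) = sign(8.8601)*max(|8.8601| - 4.76, 0) = 4.1001
prox(-7.9567) = sign(-7.9567)*max(|-7.9567| - 4.76, 0) = -3.1967
prox(-6.8756) = sign(-6.8756)*max(|-6.8756| - 4.76, 0) = -2.1156
prox(x) = [4.1001, -3.1967, -2.1156]
||prox(x)||_1 = 4.1001 + 3.1967 + 2.1156 = 9.4124


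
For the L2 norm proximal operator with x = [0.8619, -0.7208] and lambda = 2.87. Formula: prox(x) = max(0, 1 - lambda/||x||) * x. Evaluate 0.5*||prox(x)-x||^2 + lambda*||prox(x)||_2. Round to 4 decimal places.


Step 1: Compute ||x||.
||x|| = 1.1236
Step 2: Compute scaling factor.
scale = max(0, 1 - 2.87/1.1236) = 0.0
Step 3: prox(x) = [0.0, -0.0]
||prox(x)|| = 0.0
Step 4: Proximal objective.
0.5*||prox-x||^2 = 0.6312
lambda*||prox|| = 0.0
Total = 0.6312


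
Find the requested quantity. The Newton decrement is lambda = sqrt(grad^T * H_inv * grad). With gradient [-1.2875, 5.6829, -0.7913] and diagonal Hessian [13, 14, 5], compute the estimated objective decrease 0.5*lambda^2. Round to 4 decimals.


Step 1: H is diagonal, so H^(-1) * g = [-0.099, 0.4059, -0.1583].
Step 2: g^T H^(-1) g = sum_i g_i^2 / H_ii
  = (-1.2875)^2/13 + (5.6829)^2/14 + (-0.7913)^2/5
  = 0.1275 + 2.3068 + 0.1252 = 2.5596
Step 3: Objective decrease = 0.5 * g^T H^(-1) g = 1.2798


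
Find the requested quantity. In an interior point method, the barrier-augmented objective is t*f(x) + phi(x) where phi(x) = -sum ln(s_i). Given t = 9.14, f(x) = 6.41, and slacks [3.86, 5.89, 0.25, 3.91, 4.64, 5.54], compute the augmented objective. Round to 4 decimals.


Step 1: Compute log-barrier.
ln values: [1.3507, 1.7733, -1.3863, 1.3635, 1.5347, 1.712]
phi = -(1.3507 + 1.7733 - 1.3863 + 1.3635 + 1.5347 + 1.712) = -6.3479
Step 2: Compute augmented objective.
t*f(x) = 9.14*6.41 = 58.5874
Total = 58.5874 - 6.3479 = 52.2395


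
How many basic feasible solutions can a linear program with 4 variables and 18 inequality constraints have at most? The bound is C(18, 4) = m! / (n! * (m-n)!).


Each vertex corresponds to some choice of n active constraints out of m, so the number of vertices is at most C(m, n) = m! / (n!(m-n)!).
m = 18, n = 4
Numerator: 18 * 17 * 16 * 15
Denominator: 4! = 24
C(18, 4) = 3060


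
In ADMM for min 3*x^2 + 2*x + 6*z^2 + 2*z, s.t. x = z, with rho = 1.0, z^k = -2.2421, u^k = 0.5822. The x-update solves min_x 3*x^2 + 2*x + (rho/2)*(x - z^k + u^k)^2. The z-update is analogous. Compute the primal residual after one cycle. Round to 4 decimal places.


ADMM iteration with rho = 1.0, z^k = -2.2421, u^k = 0.5822
Step 1: x-update.
Minimize 3*x^2 + 2*x + (1.0/2)*(x + 2.2421 + 0.5822)^2
FOC: (2*3 + 1.0)*x = -2 + 1.0*(-2.2421 - 0.5822)
x^{k+1} = -0.6892
Step 2: z-update.
Minimize 6*z^2 + 2*z + (1.0/2)*(-0.6892 - z + 0.5822)^2
FOC: (2*6 + 1.0)*z = -2 + 1.0*(-0.6892 + 0.5822)
z^{k+1} = -0.1621
Step 3: u-update.
u^{k+1} = 0.5822 - 0.6892 + 0.1621 = 0.0551
Step 4: Primal residual = |-0.6892 + 0.1621| = 0.5271


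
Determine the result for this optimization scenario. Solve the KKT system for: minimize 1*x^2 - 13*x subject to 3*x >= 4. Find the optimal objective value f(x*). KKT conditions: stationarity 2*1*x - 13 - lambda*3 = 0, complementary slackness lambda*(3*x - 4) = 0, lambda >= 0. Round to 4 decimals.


Step 1: Try lambda = 0 (constraint inactive).
Stationarity: 2*1*x - 13 = 0
x* = 13/(2*1) = 6.5
Check constraint: 3*6.5 = 19.5 >= 4 -- satisfied.
Step 2: Compute optimal value.
f(x*) = 1*6.5^2 - 13*6.5 = -42.25


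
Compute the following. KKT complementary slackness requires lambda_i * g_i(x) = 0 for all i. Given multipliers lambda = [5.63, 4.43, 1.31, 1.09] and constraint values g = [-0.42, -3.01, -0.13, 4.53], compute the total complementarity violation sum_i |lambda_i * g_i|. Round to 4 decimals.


KKT complementary slackness check:
lambda_1 * g_1 = 5.63 * -0.42 = -2.3646
lambda_2 * g_2 = 4.43 * -3.01 = -13.3343
lambda_3 * g_3 = 1.31 * -0.13 = -0.1703
lambda_4 * g_4 = 1.09 * 4.53 = 4.9377
Total violation = 2.3646 + 13.3343 + 0.1703 + 4.9377 = 20.8069


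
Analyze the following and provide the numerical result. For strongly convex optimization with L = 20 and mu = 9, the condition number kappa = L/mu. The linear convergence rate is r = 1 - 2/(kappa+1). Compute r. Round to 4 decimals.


Step 1: Compute the condition number.
kappa = L/mu = 20/9 = 2.2222
Step 2: Compute the convergence rate.
r = 1 - 2/(kappa + 1) = 1 - 2*mu/(L + mu) = (L - mu)/(L + mu) = 11/29 = 0.3793


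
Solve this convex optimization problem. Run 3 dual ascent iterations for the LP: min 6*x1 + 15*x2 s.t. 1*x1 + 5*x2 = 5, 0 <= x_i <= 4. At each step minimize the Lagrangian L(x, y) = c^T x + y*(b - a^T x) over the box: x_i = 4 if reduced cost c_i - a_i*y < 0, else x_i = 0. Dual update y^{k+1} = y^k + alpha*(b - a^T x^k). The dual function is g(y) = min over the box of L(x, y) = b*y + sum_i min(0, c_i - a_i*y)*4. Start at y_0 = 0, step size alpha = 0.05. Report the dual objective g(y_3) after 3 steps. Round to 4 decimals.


Dual ascent for LP: min 6*x1 + 15*x2, 1*x1 + 5*x2 = 5, 0 <= x_i <= 4
Step 1: y^k = 0.0, reduced costs: (6.0, 15.0)
  x^k = (0.0, 0.0), subgradient = b - a^T x = 5.0
  y^{k+1} = 0.0 + 0.05*5.0 = 0.25
Step 2: y^k = 0.25, reduced costs: (5.75, 13.75)
  x^k = (0.0, 0.0), subgradient = b - a^T x = 5.0
  y^{k+1} = 0.25 + 0.05*5.0 = 0.5
Step 3: y^k = 0.5, reduced costs: (5.5, 12.5)
  x^k = (0.0, 0.0), subgradient = b - a^T x = 5.0
  y^{k+1} = 0.5 + 0.05*5.0 = 0.75
Dual objective at y_3 = 0.75: reduced costs (5.25, 11.25), box minimizer x = (0.0, 0.0)
g(y_3) = b*y + (c1 - a1*y)*x1 + (c2 - a2*y)*x2 = 5*0.75 + 5.25*0.0 + 11.25*0.0 = 3.75 + 0.0 + 0.0 = 3.75


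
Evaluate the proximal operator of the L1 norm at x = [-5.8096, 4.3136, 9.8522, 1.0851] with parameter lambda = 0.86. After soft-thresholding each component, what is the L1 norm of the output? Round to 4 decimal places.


Soft-thresholding with lambda = 0.86:
prox(-5.8096) = sign(-5.8096)*max(|-5.8096| - 0.86, 0) = -4.9496
prox(4.3136) = sign(4.3136)*max(|4.3136| - 0.86, 0) = 3.4536
prox(9.8522) = sign(9.8522)*max(|9.8522| - 0.86, 0) = 8.9922
prox(1.0851) = sign(1.0851)*max(|1.0851| - 0.86, 0) = 0.2251
prox(x) = [-4.9496, 3.4536, 8.9922, 0.2251]
||prox(x)||_1 = 4.9496 + 3.4536 + 8.9922 + 0.2251 = 17.6205


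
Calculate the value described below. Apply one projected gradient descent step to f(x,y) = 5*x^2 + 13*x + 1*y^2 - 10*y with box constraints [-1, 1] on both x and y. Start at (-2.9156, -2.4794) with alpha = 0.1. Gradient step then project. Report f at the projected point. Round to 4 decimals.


Step 1: Compute gradient at (-2.9156, -2.4794).
grad_x = 2*5*-2.9156 + 13 = -16.156
grad_y = 2*1*-2.4794 - 10 = -14.9588
Step 2: Gradient step.
x_raw = -2.9156 - 0.1*-16.156 = -1.3
y_raw = -2.4794 - 0.1*-14.9588 = -0.9835
Step 3: Project onto [-1, 1].
x_proj = clip(-1.3) = -1.0
y_proj = clip(-0.9835) = -0.9835
Step 4: Evaluate f.
f(-1.0, -0.9835) = 2.8025


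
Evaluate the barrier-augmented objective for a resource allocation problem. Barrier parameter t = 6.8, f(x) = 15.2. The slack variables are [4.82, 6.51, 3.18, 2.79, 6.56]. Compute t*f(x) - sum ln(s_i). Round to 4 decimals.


Step 1: Compute log-barrier.
ln values: [1.5728, 1.8733, 1.1569, 1.026, 1.881]
phi = -(1.5728 + 1.8733 + 1.1569 + 1.026 + 1.881) = -7.51
Step 2: Compute augmented objective.
t*f(x) = 6.8*15.2 = 103.36
Total = 103.36 - 7.51 = 95.85


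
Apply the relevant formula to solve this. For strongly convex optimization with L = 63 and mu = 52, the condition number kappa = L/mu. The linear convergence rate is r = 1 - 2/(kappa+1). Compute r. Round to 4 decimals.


Step 1: Compute the condition number.
kappa = L/mu = 63/52 = 1.2115
Step 2: Compute the convergence rate.
r = 1 - 2/(kappa + 1) = 1 - 2*mu/(L + mu) = (L - mu)/(L + mu) = 11/115 = 0.0957


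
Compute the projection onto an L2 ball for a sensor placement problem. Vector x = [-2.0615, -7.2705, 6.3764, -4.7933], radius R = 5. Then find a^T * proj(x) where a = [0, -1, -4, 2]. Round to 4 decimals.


Step 1: Compute ||x|| (intermediates to 6 decimals).
||x|| = sqrt((-2.0615)^2 + (-7.2705)^2 + 6.3764^2 + (-4.7933)^2) = 10.988364
Step 2: Project.
Since ||x|| > R, scale = R/||x|| = 5/10.988364 = 0.455027, proj(x) = scale * x
proj(x) = [-0.938038, -3.308274, 2.901434, -2.181081]
Step 3: Dot product.
a^T * proj(x) = 0*(-0.938038) - 1*(-3.308274) - 4*2.901434 + 2*(-2.181081) = -12.6596


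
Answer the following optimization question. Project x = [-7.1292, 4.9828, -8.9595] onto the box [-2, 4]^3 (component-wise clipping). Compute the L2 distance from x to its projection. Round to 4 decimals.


Project each component onto [-2, 4].
clip(-7.1292) = -2.0, clip(4.9828) = 4.0, clip(-8.9595) = -2.0
Projection = [-2.0, 4.0, -2.0]
Squared diffs: [26.3087, 0.9659, 48.4346]
Distance = sqrt(75.7092) = 8.7011


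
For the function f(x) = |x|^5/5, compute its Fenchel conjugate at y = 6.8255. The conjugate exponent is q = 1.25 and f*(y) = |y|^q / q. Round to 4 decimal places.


The conjugate exponent q satisfies 1/p + 1/q = 1.
p = 5, so q = 5/(5 - 1) = 1.25
|y|^q = 6.8255^1.25 = 11.0324
f*(6.8255) = 11.0324 / 1.25 = 8.8259


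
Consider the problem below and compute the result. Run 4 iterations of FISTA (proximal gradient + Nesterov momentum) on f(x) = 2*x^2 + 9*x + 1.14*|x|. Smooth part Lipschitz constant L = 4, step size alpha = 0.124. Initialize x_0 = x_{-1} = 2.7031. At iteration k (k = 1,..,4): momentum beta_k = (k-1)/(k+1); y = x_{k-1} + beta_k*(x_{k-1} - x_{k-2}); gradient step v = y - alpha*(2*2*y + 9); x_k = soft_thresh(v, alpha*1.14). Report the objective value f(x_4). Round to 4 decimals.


FISTA on f(x) = 2*x^2 + 9*x + 1.14*|x|
L = 4, alpha = 0.124
Iteration 1: beta = 0.0, y = 2.7031 + 0.0*(2.7031 - 2.7031) = 2.7031
  grad(y) = 19.8124, v = y - alpha*grad = 0.2464
  prox(v) = soft_thresh(0.2464, 0.1414) = 0.105
Iteration 2: beta = 0.3333, y = 0.105 + 0.3333*(0.105 - 2.7031) = -0.761
  grad(y) = 5.9559, v = y - alpha*grad = -1.4996
  prox(v) = soft_thresh(-1.4996, 0.1414) = -1.3582
Iteration 3: beta = 0.5, y = -1.3582 + 0.5*(-1.3582 - 0.105) = -2.0898
  grad(y) = 0.6408, v = y - alpha*grad = -2.1693
  prox(v) = soft_thresh(-2.1693, 0.1414) = -2.0279
Iteration 4: beta = 0.6, y = -2.0279 + 0.6*(-2.0279 + 1.3582) = -2.4297
  grad(y) = -0.7189, v = y - alpha*grad = -2.3406
  prox(v) = soft_thresh(-2.3406, 0.1414) = -2.1992
f(x_4) = 2*(-2.1992)^2 + 9*(-2.1992) + 1.14*|-2.1992| = -7.6127


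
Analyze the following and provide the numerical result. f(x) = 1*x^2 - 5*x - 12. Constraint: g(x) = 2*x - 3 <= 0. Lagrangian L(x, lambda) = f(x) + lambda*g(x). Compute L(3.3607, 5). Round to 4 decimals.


Step 1: Evaluate f(x).
f(3.3607) = 1*3.3607^2 - 5*3.3607 - 12 = -17.5092
Step 2: Evaluate g(x).
g(3.3607) = 2*3.3607 - 3 = 3.7214
Step 3: Compute Lagrangian.
L = -17.5092 + 5*3.7214 = 1.0978


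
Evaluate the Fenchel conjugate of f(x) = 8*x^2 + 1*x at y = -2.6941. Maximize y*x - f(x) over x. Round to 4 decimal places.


f*(y) = sup_x {y*x - a*x^2 - b*x} = sup_x {(y-b)*x - a*x^2}
FOC: (y - b) - 2a*x = 0 => x* = (y - b)/(2a)
x* = (-2.6941 - 1)/(2*8) = -0.2309
f*(-2.6941) = (y-b)^2/(4a) = (-2.6941 - 1)^2/(4*8)
= 13.6464/32 = 0.4264


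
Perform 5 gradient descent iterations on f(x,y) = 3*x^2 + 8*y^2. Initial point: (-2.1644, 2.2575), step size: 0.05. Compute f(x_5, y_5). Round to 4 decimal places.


Gradient descent on f(x,y) = 3*x^2 + 8*y^2.
Starting point: (-2.1644, 2.2575), alpha = 0.05
Step 1: grad_x = 2*3*-2.1644 = -12.9864, grad_y = 2*8*2.2575 = 36.12
  x_1 = -2.1644 - 0.05*-12.9864 = -1.5151
  y_1 = 2.2575 - 0.05*36.12 = 0.4515
Step 2: grad_x = 2*3*-1.5151 = -9.0905, grad_y = 2*8*0.4515 = 7.224
  x_2 = -1.5151 - 0.05*-9.0905 = -1.0606
  y_2 = 0.4515 - 0.05*7.224 = 0.0903
Step 3: grad_x = 2*3*-1.0606 = -6.3633, grad_y = 2*8*0.0903 = 1.4448
  x_3 = -1.0606 - 0.05*-6.3633 = -0.7424
  y_3 = 0.0903 - 0.05*1.4448 = 0.0181
Step 4: grad_x = 2*3*-0.7424 = -4.4543, grad_y = 2*8*0.0181 = 0.289
  x_4 = -0.7424 - 0.05*-4.4543 = -0.5197
  y_4 = 0.0181 - 0.05*0.289 = 0.0036
Step 5: grad_x = 2*3*-0.5197 = -3.118, grad_y = 2*8*0.0036 = 0.0578
  x_5 = -0.5197 - 0.05*-3.118 = -0.3638
  y_5 = 0.0036 - 0.05*0.0578 = 0.0007
f(-0.3638, 0.0007) = 3*(-0.3638)^2 + 8*0.0007^2 = 0.397


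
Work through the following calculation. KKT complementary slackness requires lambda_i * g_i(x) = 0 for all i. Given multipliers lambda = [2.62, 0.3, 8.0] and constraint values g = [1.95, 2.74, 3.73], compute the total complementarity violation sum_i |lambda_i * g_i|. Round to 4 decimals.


KKT complementary slackness check:
lambda_1 * g_1 = 2.62 * 1.95 = 5.109
lambda_2 * g_2 = 0.3 * 2.74 = 0.822
lambda_3 * g_3 = 8.0 * 3.73 = 29.84
Total violation = 5.109 + 0.822 + 29.84 = 35.771


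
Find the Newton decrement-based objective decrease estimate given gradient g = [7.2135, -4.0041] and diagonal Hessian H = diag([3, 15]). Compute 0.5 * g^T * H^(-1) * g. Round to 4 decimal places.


Step 1: H is diagonal, so H^(-1) * g = [2.4045, -0.2669].
Step 2: g^T H^(-1) g = sum_i g_i^2 / H_ii
  = (7.2135)^2/3 + (-4.0041)^2/15
  = 17.3449 + 1.0689 = 18.4137
Step 3: Objective decrease = 0.5 * g^T H^(-1) g = 9.2069


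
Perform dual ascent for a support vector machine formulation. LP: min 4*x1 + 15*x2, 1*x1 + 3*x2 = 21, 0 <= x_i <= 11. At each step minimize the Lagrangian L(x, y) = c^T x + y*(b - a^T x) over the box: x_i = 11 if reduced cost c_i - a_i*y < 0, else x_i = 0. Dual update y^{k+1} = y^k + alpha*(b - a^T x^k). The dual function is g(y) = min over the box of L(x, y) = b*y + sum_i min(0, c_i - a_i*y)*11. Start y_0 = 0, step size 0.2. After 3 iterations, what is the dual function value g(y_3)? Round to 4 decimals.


Dual ascent for LP: min 4*x1 + 15*x2, 1*x1 + 3*x2 = 21, 0 <= x_i <= 11
Step 1: y^k = 0.0, reduced costs: (4.0, 15.0)
  x^k = (0.0, 0.0), subgradient = b - a^T x = 21.0
  y^{k+1} = 0.0 + 0.2*21.0 = 4.2
Step 2: y^k = 4.2, reduced costs: (-0.2, 2.4)
  x^k = (11.0, 0.0), subgradient = b - a^T x = 10.0
  y^{k+1} = 4.2 + 0.2*10.0 = 6.2
Step 3: y^k = 6.2, reduced costs: (-2.2, -3.6)
  x^k = (11.0, 11.0), subgradient = b - a^T x = -23.0
  y^{k+1} = 6.2 + 0.2*-23.0 = 1.6
Dual objective at y_3 = 1.6: reduced costs (2.4, 10.2), box minimizer x = (0.0, 0.0)
g(y_3) = b*y + (c1 - a1*y)*x1 + (c2 - a2*y)*x2 = 21*1.6 + 2.4*0.0 + 10.2*0.0 = 33.6 + 0.0 + 0.0 = 33.6


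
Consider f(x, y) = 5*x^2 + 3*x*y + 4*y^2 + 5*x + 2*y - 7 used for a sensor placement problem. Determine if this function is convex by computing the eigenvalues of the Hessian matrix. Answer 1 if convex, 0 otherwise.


The Hessian of f(x,y) = 5*x^2 + 3*x*y + 4*y^2 + 5*x + 2*y - 7 is:
H = [[10, 3], [3, 8]]
Trace = 10 + 8 = 18
Determinant = 10*8 - (3)^2 = 71
Discriminant = (18)^2 - 4*71 = 40.0
Eigenvalues: lambda_1 = 5.8377, lambda_2 = 12.1623
The function is convex.

1


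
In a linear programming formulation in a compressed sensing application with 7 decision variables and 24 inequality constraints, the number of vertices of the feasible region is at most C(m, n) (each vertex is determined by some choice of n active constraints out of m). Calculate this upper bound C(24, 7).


Each vertex corresponds to some choice of n active constraints out of m, so the number of vertices is at most C(m, n) = m! / (n!(m-n)!).
m = 24, n = 7
Numerator: 24 * 23 * 22 * 21 * 20 * 19 * 18
Denominator: 7! = 5040
C(24, 7) = 346104


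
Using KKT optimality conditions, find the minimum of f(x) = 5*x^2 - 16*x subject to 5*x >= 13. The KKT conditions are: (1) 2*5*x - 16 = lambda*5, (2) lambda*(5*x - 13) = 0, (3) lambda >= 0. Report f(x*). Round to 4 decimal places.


Step 1: Try lambda = 0 (constraint inactive).
x_unc = 16/(2*5) = 1.6
Check: 5*1.6 = 8.0 < 13 -- violated!
Step 2: Constraint must be active: 5*x = 13
x* = 13/5 = 2.6
lambda = (2*5*2.6 - 16)/5 = 2.0
Step 3: Compute optimal value.
f(x*) = 5*2.6^2 - 16*2.6 = -7.8


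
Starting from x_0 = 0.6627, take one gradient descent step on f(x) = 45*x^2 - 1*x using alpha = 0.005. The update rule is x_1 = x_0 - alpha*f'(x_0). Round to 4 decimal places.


We compute the gradient at x_0 and apply the update.
f'(x) = 90*x - 1
f'(0.6627) = 90*0.6627 - 1 = 58.643
x_1 = 0.6627 - 0.005*58.643 = 0.3695


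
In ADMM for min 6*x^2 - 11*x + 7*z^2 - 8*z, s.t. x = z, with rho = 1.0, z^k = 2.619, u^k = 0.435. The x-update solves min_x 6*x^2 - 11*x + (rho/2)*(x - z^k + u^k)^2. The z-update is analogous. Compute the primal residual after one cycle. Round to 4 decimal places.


ADMM iteration with rho = 1.0, z^k = 2.619, u^k = 0.435
Step 1: x-update.
Minimize 6*x^2 - 11*x + (1.0/2)*(x - 2.619 + 0.435)^2
FOC: (2*6 + 1.0)*x = 11 + 1.0*(2.619 - 0.435)
x^{k+1} = 1.0142
Step 2: z-update.
Minimize 7*z^2 - 8*z + (1.0/2)*(1.0142 - z + 0.435)^2
FOC: (2*7 + 1.0)*z = 8 + 1.0*(1.0142 + 0.435)
z^{k+1} = 0.6299
Step 3: u-update.
u^{k+1} = 0.435 + 1.0142 - 0.6299 = 0.8192
Step 4: Primal residual = |1.0142 - 0.6299| = 0.3842


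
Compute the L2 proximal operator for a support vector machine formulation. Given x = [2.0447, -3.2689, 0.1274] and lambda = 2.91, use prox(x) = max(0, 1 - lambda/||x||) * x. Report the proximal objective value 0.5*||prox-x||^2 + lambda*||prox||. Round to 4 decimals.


Step 1: Compute ||x||.
||x|| = 3.8578
Step 2: Compute scaling factor.
scale = max(0, 1 - 2.91/3.8578) = 0.2457
Step 3: prox(x) = [0.5024, -0.8031, 0.0313]
||prox(x)|| = 0.9478
Step 4: Proximal objective.
0.5*||prox-x||^2 = 4.2341
lambda*||prox|| = 2.7581
Total = 6.9922


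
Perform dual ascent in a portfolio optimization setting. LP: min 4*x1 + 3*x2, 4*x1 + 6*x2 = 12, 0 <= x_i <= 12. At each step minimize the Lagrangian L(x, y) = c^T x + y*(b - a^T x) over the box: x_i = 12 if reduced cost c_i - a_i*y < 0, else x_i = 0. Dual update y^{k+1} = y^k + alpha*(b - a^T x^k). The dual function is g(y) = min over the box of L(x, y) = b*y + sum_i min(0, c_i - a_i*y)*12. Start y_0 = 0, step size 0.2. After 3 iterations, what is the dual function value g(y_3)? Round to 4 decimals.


Dual ascent for LP: min 4*x1 + 3*x2, 4*x1 + 6*x2 = 12, 0 <= x_i <= 12
Step 1: y^k = 0.0, reduced costs: (4.0, 3.0)
  x^k = (0.0, 0.0), subgradient = b - a^T x = 12.0
  y^{k+1} = 0.0 + 0.2*12.0 = 2.4
Step 2: y^k = 2.4, reduced costs: (-5.6, -11.4)
  x^k = (12.0, 12.0), subgradient = b - a^T x = -108.0
  y^{k+1} = 2.4 + 0.2*-108.0 = -19.2
Step 3: y^k = -19.2, reduced costs: (80.8, 118.2)
  x^k = (0.0, 0.0), subgradient = b - a^T x = 12.0
  y^{k+1} = -19.2 + 0.2*12.0 = -16.8
Dual objective at y_3 = -16.8: reduced costs (71.2, 103.8), box minimizer x = (0.0, 0.0)
g(y_3) = b*y + (c1 - a1*y)*x1 + (c2 - a2*y)*x2 = 12*(-16.8) + 71.2*0.0 + 103.8*0.0 = -201.6 + 0.0 + 0.0 = -201.6


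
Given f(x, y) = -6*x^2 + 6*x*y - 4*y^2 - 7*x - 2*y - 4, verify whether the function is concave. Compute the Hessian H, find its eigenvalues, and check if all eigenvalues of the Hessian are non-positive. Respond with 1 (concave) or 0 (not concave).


The Hessian of f(x,y) = -6*x^2 + 6*x*y - 4*y^2 - 7*x - 2*y - 4 is:
H = [[-12, 6], [6, -8]]
Trace = -12 - 8 = -20
Determinant = -12*-8 - (6)^2 = 60
Discriminant = (-20)^2 - 4*60 = 160.0
Eigenvalues: lambda_1 = -16.3246, lambda_2 = -3.6754
The function is concave.

1


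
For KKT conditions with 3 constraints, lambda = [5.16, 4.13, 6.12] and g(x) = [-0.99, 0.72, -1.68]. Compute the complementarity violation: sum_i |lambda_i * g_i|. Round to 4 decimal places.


KKT complementary slackness check:
lambda_1 * g_1 = 5.16 * -0.99 = -5.1084
lambda_2 * g_2 = 4.13 * 0.72 = 2.9736
lambda_3 * g_3 = 6.12 * -1.68 = -10.2816
Total violation = 5.1084 + 2.9736 + 10.2816 = 18.3636


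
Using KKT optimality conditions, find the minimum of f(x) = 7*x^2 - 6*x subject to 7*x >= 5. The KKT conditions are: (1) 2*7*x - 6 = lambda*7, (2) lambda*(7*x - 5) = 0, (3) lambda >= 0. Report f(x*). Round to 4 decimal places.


Step 1: Try lambda = 0 (constraint inactive).
x_unc = 6/(2*7) = 0.4286
Check: 7*0.4286 = 3.0002 < 5 -- violated!
Step 2: Constraint must be active: 7*x = 5
x* = 5/7 = 0.7143 (rounded; the exact value 5/7 is used below)
lambda = (2*7*(5/7) - 6)/7 = 0.5714
Step 3: Compute optimal value.
f(x*) = 7*(5/7)^2 - 6*(5/7) = -0.7143


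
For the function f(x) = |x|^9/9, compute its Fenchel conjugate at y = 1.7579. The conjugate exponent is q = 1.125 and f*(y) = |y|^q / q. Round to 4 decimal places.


The conjugate exponent q satisfies 1/p + 1/q = 1.
p = 9, so q = 9/(9 - 1) = 1.125
|y|^q = 1.7579^1.125 = 1.8863
f*(1.7579) = 1.8863 / 1.125 = 1.6767


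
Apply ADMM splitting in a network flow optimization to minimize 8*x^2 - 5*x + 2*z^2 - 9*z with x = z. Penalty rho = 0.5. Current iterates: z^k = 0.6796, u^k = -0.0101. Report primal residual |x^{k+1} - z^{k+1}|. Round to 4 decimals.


ADMM iteration with rho = 0.5, z^k = 0.6796, u^k = -0.0101
Step 1: x-update.
Minimize 8*x^2 - 5*x + (0.5/2)*(x - 0.6796 - 0.0101)^2
FOC: (2*8 + 0.5)*x = 5 + 0.5*(0.6796 + 0.0101)
x^{k+1} = 0.3239
Step 2: z-update.
Minimize 2*z^2 - 9*z + (0.5/2)*(0.3239 - z - 0.0101)^2
FOC: (2*2 + 0.5)*z = 9 + 0.5*(0.3239 - 0.0101)
z^{k+1} = 2.0349
Step 3: u-update.
u^{k+1} = -0.0101 + 0.3239 - 2.0349 = -1.721
Step 4: Primal residual = |0.3239 - 2.0349| = 1.7109


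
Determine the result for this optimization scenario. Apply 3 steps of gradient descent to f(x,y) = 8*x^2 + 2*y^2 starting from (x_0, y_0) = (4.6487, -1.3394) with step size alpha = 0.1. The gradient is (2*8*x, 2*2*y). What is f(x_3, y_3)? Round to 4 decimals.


Gradient descent on f(x,y) = 8*x^2 + 2*y^2.
Starting point: (4.6487, -1.3394), alpha = 0.1
Step 1: grad_x = 2*8*4.6487 = 74.3792, grad_y = 2*2*-1.3394 = -5.3576
  x_1 = 4.6487 - 0.1*74.3792 = -2.7892
  y_1 = -1.3394 - 0.1*-5.3576 = -0.8036
Step 2: grad_x = 2*8*-2.7892 = -44.6275, grad_y = 2*2*-0.8036 = -3.2146
  x_2 = -2.7892 - 0.1*-44.6275 = 1.6735
  y_2 = -0.8036 - 0.1*-3.2146 = -0.4822
Step 3: grad_x = 2*8*1.6735 = 26.7765, grad_y = 2*2*-0.4822 = -1.9287
  x_3 = 1.6735 - 0.1*26.7765 = -1.0041
  y_3 = -0.4822 - 0.1*-1.9287 = -0.2893
f(-1.0041, -0.2893) = 8*(-1.0041)^2 + 2*(-0.2893)^2 = 8.2334


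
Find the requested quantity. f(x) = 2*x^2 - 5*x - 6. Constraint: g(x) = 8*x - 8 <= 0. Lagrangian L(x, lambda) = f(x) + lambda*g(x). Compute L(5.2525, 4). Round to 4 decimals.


Step 1: Evaluate f(x).
f(5.2525) = 2*5.2525^2 - 5*5.2525 - 6 = 22.915
Step 2: Evaluate g(x).
g(5.2525) = 8*5.2525 - 8 = 34.02
Step 3: Compute Lagrangian.
L = 22.915 + 4*34.02 = 158.995


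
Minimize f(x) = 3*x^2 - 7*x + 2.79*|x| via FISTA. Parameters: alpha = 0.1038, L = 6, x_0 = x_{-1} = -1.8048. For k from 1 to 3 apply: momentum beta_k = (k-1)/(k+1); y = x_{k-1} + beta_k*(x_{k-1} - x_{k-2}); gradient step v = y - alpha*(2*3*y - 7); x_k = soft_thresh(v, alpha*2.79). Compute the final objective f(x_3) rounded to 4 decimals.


FISTA on f(x) = 3*x^2 - 7*x + 2.79*|x|
L = 6, alpha = 0.1038
Iteration 1: beta = 0.0, y = -1.8048 + 0.0*(-1.8048 + 1.8048) = -1.8048
  grad(y) = -17.8288, v = y - alpha*grad = 0.0458
  prox(v) = soft_thresh(0.0458, 0.2896) = 0.0
Iteration 2: beta = 0.3333, y = 0.0 + 0.3333*(0.0 + 1.8048) = 0.6016
  grad(y) = -3.3904, v = y - alpha*grad = 0.9535
  prox(v) = soft_thresh(0.9535, 0.2896) = 0.6639
Iteration 3: beta = 0.5, y = 0.6639 + 0.5*(0.6639 - 0.0) = 0.9959
  grad(y) = -1.0247, v = y - alpha*grad = 1.1022
  prox(v) = soft_thresh(1.1022, 0.2896) = 0.8126
f(x_3) = 3*0.8126^2 - 7*0.8126 + 2.79*|0.8126| = -1.4401
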